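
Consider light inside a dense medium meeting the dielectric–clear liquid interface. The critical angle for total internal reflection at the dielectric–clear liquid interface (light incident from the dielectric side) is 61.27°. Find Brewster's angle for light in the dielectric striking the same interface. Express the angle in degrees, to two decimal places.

At the critical angle sin θ_c = n₂/n₁, giving n₂/n₁ = sin 61.27° = 0.8769.
Then tan θ_B = n₂/n₁ = 0.8769, so θ_B = arctan 0.8769 = 41.25°.

θ_B ≈ 41.25°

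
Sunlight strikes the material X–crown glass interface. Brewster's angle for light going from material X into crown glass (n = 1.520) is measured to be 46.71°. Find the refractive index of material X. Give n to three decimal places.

n ≈ 1.432

At Brewster's angle, tan θ_B = n₂/n₁ with n₁ on the incident side (material X) and n₂ on the transmitted side (crown glass).
n₁ = n₂ / tan θ_B = 1.520 / tan 46.71° = 1.432.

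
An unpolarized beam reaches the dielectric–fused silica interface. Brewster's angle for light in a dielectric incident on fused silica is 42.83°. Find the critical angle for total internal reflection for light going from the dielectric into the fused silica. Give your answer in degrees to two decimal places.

tan θ_B = n₂/n₁ = tan 42.83° = 0.9270.
Total internal reflection: sin θ_c = n₂/n₁ = 0.9270.
θ_c = arcsin(0.9270) = 67.97°.

θ_c ≈ 67.97°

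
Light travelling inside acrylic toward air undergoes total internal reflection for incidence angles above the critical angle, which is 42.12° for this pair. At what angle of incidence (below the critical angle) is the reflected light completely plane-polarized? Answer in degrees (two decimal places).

θ_B ≈ 33.85°

sin θ_c = n₂/n₁, so n₂/n₁ = sin 42.12° = 0.6707.
Brewster: tan θ_B = n₂/n₁ = 0.6707.
θ_B = arctan(0.6707) = 33.85°.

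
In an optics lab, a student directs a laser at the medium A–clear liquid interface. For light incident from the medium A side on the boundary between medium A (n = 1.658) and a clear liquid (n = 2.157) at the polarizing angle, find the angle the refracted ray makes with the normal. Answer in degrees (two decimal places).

First find Brewster's angle: tan θ_B = 2.157/1.658 = 1.3010, giving θ_B = 52.45°.
The refracted ray is perpendicular to the reflected ray, so θ_t = 90° − θ_B = 37.55°.

θ_t ≈ 37.55°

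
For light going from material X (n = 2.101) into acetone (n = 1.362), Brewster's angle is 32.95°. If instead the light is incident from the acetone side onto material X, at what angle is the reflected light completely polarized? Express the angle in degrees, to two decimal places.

tan θ_B' = n₁/n₂ = 1/tan θ_B, so θ_B' = 90° − θ_B.
θ_B' = 90° − 32.95° = 57.05°.

θ_B' ≈ 57.05°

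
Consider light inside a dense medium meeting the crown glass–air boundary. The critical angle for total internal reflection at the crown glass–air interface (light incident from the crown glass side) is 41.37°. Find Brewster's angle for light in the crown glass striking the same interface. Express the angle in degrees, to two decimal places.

θ_B ≈ 33.46°

n₂/n₁ = sin θ_c = sin 41.37° = 0.6609.
tan θ_B equals the same ratio, so θ_B = arctan(0.6609) = 33.46°.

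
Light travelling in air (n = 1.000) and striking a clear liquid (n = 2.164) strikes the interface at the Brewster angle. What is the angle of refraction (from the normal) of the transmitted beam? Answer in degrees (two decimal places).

tan θ_B = n₂/n₁ = 2.164/1.000 = 2.1640, so θ_B = 65.20°.
The refracted ray is perpendicular to the reflected ray, so θ_t = 90° − θ_B = 24.80°.

θ_t ≈ 24.80°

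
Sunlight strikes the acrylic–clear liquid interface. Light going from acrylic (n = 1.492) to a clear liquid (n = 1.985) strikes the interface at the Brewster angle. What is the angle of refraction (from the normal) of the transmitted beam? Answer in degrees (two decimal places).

θ_t ≈ 36.93°

First find Brewster's angle: tan θ_B = 1.985/1.492 = 1.3304, giving θ_B = 53.07°.
At Brewster's angle the reflected and refracted rays are perpendicular, so θ_t = 90° − θ_B = 90° − 53.07° = 36.93°.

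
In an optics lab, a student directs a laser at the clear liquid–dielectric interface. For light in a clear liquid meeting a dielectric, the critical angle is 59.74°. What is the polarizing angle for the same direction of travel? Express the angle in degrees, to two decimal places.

θ_B ≈ 40.82°

n₂/n₁ = sin θ_c = sin 59.74° = 0.8637.
tan θ_B equals the same ratio, so θ_B = arctan(0.8637) = 40.82°.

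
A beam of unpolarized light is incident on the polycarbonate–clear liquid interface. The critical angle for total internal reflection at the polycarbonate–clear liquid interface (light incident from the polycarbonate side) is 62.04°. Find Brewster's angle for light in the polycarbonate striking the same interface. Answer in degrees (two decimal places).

θ_B ≈ 41.45°

At the critical angle sin θ_c = n₂/n₁, giving n₂/n₁ = sin 62.04° = 0.8833.
Then tan θ_B = n₂/n₁ = 0.8833, so θ_B = arctan 0.8833 = 41.45°.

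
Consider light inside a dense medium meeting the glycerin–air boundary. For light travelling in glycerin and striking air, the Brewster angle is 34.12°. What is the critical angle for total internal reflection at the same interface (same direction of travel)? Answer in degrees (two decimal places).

θ_c ≈ 42.65°

n₂/n₁ = tan 34.12° = 0.6776; the critical angle satisfies sin θ_c = n₂/n₁.
θ_c = arcsin(0.6776) = 42.65°.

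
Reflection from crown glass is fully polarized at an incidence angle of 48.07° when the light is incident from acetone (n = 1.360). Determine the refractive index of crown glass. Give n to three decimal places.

At Brewster's angle, tan θ_B = n₂/n₁ with n₁ on the incident side (acetone) and n₂ on the transmitted side (crown glass).
n₂ = n₁ tan θ_B = 1.360 × tan 48.07° = 1.514.

n ≈ 1.514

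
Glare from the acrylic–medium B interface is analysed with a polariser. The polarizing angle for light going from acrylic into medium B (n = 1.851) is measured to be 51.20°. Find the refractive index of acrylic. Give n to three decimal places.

At the polarizing angle, tan θ_B = n₂/n₁ with n₁ on the incident side (acrylic) and n₂ on the transmitted side (medium B).
n₁ = n₂ / tan θ_B = 1.851 / tan 51.20° = 1.488.

n ≈ 1.488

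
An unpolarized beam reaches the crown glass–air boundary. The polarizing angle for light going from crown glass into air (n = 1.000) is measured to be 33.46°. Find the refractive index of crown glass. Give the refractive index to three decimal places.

Brewster's law: tan θ_B = n₂/n₁ (light incident in crown glass, refracted into air).
n₁ = n₂ / tan θ_B = 1.000 / tan 33.46° = 1.513.

n ≈ 1.513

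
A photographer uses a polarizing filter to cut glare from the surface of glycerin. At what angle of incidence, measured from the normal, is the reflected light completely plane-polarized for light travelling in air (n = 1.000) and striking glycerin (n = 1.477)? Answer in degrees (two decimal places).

θ_B ≈ 55.90°

At Brewster's angle the reflected and refracted rays are perpendicular, which with Snell's law gives tan θ_B = n₂/n₁.
Here n₂/n₁ = 1.477/1.000 = 1.4770, and Brewster's law gives tan θ_B = n₂/n₁.
θ_B = arctan(1.4770) = 55.90°.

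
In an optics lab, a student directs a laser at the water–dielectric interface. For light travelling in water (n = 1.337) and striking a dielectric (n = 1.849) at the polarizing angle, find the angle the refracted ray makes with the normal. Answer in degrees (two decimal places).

tan θ_B = n₂/n₁ = 1.849/1.337 = 1.3829, so θ_B = 54.13°.
Since θ_B + θ_t = 90° at Brewster incidence, θ_t = 90° − 54.13° = 35.87°.

θ_t ≈ 35.87°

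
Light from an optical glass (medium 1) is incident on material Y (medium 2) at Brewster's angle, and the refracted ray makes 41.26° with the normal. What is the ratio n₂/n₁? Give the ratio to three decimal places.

n₂/n₁ ≈ 1.140

θ_B + θ_t = 90°, so θ_B = 90° − 41.26° = 48.74°.
tan θ_B = n₂/n₁, so n₂/n₁ = tan 48.74° = 1.140.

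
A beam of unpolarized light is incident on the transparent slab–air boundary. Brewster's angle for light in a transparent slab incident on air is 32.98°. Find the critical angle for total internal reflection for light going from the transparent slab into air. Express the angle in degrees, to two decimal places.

θ_c ≈ 40.46°

n₂/n₁ = tan 32.98° = 0.6489; the critical angle satisfies sin θ_c = n₂/n₁.
θ_c = arcsin(0.6489) = 40.46°.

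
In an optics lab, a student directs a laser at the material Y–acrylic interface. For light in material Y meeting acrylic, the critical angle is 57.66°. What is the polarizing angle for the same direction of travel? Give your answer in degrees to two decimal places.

θ_B ≈ 40.19°

n₂/n₁ = sin θ_c = sin 57.66° = 0.8449.
tan θ_B equals the same ratio, so θ_B = arctan(0.8449) = 40.19°.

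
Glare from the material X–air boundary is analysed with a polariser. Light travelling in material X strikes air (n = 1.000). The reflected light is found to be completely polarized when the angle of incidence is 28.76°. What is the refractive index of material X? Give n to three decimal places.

Brewster's law: tan θ_B = n₂/n₁ (light incident in material X, refracted into air).
n₁ = n₂ / tan θ_B = 1.000 / tan 28.76° = 1.822.

n ≈ 1.822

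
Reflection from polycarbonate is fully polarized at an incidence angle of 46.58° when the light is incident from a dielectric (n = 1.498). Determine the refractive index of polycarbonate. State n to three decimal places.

n ≈ 1.583

At Brewster's angle, tan θ_B = n₂/n₁ with n₁ on the incident side (a dielectric) and n₂ on the transmitted side (polycarbonate).
n₂ = n₁ tan θ_B = 1.498 × tan 46.58° = 1.583.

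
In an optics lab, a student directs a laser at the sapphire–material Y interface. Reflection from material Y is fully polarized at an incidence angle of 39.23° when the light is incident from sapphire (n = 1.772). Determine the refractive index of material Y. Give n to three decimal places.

At Brewster's angle, tan θ_B = n₂/n₁ with n₁ on the incident side (sapphire) and n₂ on the transmitted side (material Y).
n₂ = n₁ tan θ_B = 1.772 × tan 39.23° = 1.447.

n ≈ 1.447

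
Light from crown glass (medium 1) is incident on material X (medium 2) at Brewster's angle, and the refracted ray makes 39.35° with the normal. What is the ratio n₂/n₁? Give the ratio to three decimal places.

n₂/n₁ ≈ 1.220

At Brewster incidence θ_B = 90° − θ_t = 90° − 39.35° = 50.65°.
tan θ_B = n₂/n₁, so n₂/n₁ = tan 50.65° = 1.220.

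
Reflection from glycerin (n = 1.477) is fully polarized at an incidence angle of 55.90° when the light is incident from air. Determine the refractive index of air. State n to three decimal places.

Full polarization of the reflected beam means tan θ_B = n₂/n₁, where n₁ is the incident medium (air).
n₁ = n₂ / tan θ_B = 1.477 / tan 55.90° = 1.000.

n ≈ 1.000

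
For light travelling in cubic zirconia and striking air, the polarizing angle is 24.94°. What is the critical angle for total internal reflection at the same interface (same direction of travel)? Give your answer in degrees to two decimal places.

tan θ_B = n₂/n₁ = tan 24.94° = 0.4650.
Total internal reflection: sin θ_c = n₂/n₁ = 0.4650.
θ_c = arcsin(0.4650) = 27.71°.

θ_c ≈ 27.71°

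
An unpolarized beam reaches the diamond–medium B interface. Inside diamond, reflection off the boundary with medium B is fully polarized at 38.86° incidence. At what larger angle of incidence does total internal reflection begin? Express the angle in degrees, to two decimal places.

n₂/n₁ = tan 38.86° = 0.8057; the critical angle satisfies sin θ_c = n₂/n₁.
θ_c = arcsin(0.8057) = 53.68°.

θ_c ≈ 53.68°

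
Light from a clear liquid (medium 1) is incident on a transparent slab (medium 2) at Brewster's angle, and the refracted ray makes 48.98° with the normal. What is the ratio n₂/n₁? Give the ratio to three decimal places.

n₂/n₁ ≈ 0.870

At Brewster incidence θ_B = 90° − θ_t = 90° − 48.98° = 41.02°.
tan θ_B = n₂/n₁, so n₂/n₁ = tan 41.02° = 0.870.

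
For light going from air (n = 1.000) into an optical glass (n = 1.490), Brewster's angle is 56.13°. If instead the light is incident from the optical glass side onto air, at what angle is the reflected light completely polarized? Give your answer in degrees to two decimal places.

The two Brewster angles are complementary: θ_B' = 90° − θ_B = 90° − 56.13° = 33.87°.

θ_B' ≈ 33.87°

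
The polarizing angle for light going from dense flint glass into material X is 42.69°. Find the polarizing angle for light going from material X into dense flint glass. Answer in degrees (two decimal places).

The two Brewster angles are complementary: θ_B' = 90° − θ_B = 90° − 42.69° = 47.31°.

θ_B' ≈ 47.31°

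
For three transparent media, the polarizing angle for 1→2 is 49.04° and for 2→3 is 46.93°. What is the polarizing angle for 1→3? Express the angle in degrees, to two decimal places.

θ_B ≈ 50.94°

Each Brewster angle gives a ratio: n₂/n₁ = tan 49.04° = 1.1520, n₃/n₂ = tan 46.93° = 1.0697.
So n₃/n₁ = (n₂/n₁)(n₃/n₂) = 1.1520 × 1.0697 = 1.2323.
θ_B(1→3) = arctan(1.2323) = 50.94°.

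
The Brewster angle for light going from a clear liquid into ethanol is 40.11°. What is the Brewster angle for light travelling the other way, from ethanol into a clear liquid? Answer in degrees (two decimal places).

θ_B' ≈ 49.89°

The two Brewster angles are complementary: θ_B' = 90° − θ_B = 90° − 40.11° = 49.89°.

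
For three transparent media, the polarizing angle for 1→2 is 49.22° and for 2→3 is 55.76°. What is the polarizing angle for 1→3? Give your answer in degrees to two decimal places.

θ_B ≈ 59.58°

Each Brewster angle gives a ratio: n₂/n₁ = tan 49.22° = 1.1593, n₃/n₂ = tan 55.76° = 1.4692.
Multiplying, n₃/n₁ = 1.1593 × 1.4692 = 1.7033, and θ_B(1→3) = arctan 1.7033 = 59.58°.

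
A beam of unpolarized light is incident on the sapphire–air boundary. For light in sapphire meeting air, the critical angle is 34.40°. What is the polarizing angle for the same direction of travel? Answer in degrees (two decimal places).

n₂/n₁ = sin θ_c = sin 34.40° = 0.5650.
tan θ_B equals the same ratio, so θ_B = arctan(0.5650) = 29.47°.

θ_B ≈ 29.47°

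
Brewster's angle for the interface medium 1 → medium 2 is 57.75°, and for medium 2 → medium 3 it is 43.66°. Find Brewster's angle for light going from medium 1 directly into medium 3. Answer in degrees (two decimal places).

θ_B ≈ 56.53°

n₂/n₁ = tan 57.75° = 1.5849 and n₃/n₂ = tan 43.66° = 0.9543.
So n₃/n₁ = (n₂/n₁)(n₃/n₂) = 1.5849 × 0.9543 = 1.5125.
θ_B(1→3) = arctan(1.5125) = 56.53°.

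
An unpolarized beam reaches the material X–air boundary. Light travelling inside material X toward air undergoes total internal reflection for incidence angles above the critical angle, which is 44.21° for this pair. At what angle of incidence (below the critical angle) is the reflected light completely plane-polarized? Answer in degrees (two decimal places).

θ_B ≈ 34.89°

sin θ_c = n₂/n₁, so n₂/n₁ = sin 44.21° = 0.6973.
Brewster: tan θ_B = n₂/n₁ = 0.6973.
θ_B = arctan(0.6973) = 34.89°.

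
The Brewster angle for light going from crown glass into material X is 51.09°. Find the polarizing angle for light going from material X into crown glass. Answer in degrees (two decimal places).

tan θ_B' = n₁/n₂ = 1/tan θ_B, so θ_B' = 90° − θ_B.
θ_B' = 90° − 51.09° = 38.91°.

θ_B' ≈ 38.91°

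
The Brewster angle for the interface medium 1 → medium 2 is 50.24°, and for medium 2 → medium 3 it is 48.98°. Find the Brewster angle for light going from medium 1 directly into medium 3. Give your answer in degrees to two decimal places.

tan θ_B(1→2) = n₂/n₁ = tan 50.24° = 1.2019.
tan θ_B(2→3) = n₃/n₂ = tan 48.98° = 1.1496.
So n₃/n₁ = (n₂/n₁)(n₃/n₂) = 1.2019 × 1.1496 = 1.3817.
θ_B(1→3) = arctan(1.3817) = 54.11°.

θ_B ≈ 54.11°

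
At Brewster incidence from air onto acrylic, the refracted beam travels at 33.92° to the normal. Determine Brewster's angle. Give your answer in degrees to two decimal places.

At Brewster's angle the reflected and refracted rays are perpendicular, so θ_B + θ_t = 90°.
θ_B = 90° − 33.92° = 56.08°.

θ_B ≈ 56.08°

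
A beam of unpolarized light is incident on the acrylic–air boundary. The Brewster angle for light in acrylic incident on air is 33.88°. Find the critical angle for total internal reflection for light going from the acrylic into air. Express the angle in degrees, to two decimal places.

tan θ_B = n₂/n₁ = tan 33.88° = 0.6715.
Total internal reflection: sin θ_c = n₂/n₁ = 0.6715.
θ_c = arcsin(0.6715) = 42.18°.

θ_c ≈ 42.18°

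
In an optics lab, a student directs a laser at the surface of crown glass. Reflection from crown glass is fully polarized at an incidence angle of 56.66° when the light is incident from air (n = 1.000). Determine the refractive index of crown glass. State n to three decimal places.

n ≈ 1.520

Full polarization of the reflected beam means tan θ_B = n₂/n₁, where n₁ is the incident medium (air).
n₂ = n₁ tan θ_B = 1.000 × tan 56.66° = 1.520.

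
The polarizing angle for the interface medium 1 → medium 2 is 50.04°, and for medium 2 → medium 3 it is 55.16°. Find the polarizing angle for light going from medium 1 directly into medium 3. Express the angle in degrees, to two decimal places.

θ_B ≈ 59.75°

Each Brewster angle gives a ratio: n₂/n₁ = tan 50.04° = 1.1934, n₃/n₂ = tan 55.16° = 1.4367.
Multiplying, n₃/n₁ = 1.1934 × 1.4367 = 1.7146, and θ_B(1→3) = arctan 1.7146 = 59.75°.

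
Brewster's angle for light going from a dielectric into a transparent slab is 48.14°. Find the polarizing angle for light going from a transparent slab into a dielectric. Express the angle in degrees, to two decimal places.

θ_B' ≈ 41.86°

The two Brewster angles are complementary: θ_B' = 90° − θ_B = 90° − 48.14° = 41.86°.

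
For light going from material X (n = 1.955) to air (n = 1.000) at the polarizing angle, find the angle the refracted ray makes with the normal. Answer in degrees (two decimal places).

θ_t ≈ 62.91°

θ_B = arctan(n₂/n₁) = arctan(1.000/1.955) = 27.09°.
The refracted ray is perpendicular to the reflected ray, so θ_t = 90° − θ_B = 62.91°.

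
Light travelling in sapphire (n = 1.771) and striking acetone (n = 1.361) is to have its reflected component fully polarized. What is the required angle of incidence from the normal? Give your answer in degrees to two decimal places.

tan θ_B = n₂/n₁ = 1.361/1.771 = 0.7685. Taking the arctangent, θ_B = 37.54°.

θ_B ≈ 37.54°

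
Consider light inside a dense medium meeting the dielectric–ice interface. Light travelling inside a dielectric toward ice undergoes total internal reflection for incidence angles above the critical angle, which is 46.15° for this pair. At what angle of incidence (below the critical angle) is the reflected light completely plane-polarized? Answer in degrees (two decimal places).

θ_B ≈ 35.80°

n₂/n₁ = sin θ_c = sin 46.15° = 0.7212.
tan θ_B equals the same ratio, so θ_B = arctan(0.7212) = 35.80°.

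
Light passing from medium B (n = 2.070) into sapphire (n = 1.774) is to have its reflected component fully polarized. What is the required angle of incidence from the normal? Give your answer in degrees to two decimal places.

θ_B ≈ 40.60°

Here n₂/n₁ = 1.774/2.070 = 0.8570, and Brewster's law gives tan θ_B = n₂/n₁.
θ_B = arctan(0.8570) = 40.60°.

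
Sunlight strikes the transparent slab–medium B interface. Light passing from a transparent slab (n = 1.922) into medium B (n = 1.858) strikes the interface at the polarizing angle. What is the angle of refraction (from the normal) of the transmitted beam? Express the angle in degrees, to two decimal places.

First find Brewster's angle: tan θ_B = 1.858/1.922 = 0.9667, giving θ_B = 44.03°.
The refracted ray is perpendicular to the reflected ray, so θ_t = 90° − θ_B = 45.97°.

θ_t ≈ 45.97°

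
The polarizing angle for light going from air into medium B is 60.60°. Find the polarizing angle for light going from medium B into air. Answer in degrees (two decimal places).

θ_B' ≈ 29.40°

tan θ_B' = n₁/n₂ = 1/tan θ_B, so θ_B' = 90° − θ_B.
θ_B' = 90° − 60.60° = 29.40°.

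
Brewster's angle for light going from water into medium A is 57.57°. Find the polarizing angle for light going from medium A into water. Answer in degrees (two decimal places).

Reversing the direction swaps n₁ and n₂, so tan θ_B' = 1/tan θ_B and θ_B' = 90° − θ_B.
Hence θ_B' = 90° − 57.57° = 32.43°.

θ_B' ≈ 32.43°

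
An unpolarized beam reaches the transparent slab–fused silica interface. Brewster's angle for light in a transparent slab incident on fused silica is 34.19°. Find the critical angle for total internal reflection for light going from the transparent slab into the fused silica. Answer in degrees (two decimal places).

n₂/n₁ = tan 34.19° = 0.6793; the critical angle satisfies sin θ_c = n₂/n₁.
θ_c = arcsin(0.6793) = 42.79°.

θ_c ≈ 42.79°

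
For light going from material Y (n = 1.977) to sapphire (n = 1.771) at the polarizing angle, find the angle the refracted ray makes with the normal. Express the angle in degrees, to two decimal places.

tan θ_B = n₂/n₁ = 1.771/1.977 = 0.8958, so θ_B = 41.85°.
The refracted ray is perpendicular to the reflected ray, so θ_t = 90° − θ_B = 48.15°.

θ_t ≈ 48.15°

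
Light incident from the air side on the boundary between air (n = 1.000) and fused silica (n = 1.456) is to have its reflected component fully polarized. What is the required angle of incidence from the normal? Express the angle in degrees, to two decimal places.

θ_B ≈ 55.52°

The reflected p-component vanishes when tan θ_B = n₂/n₁.
Here n₂/n₁ = 1.456/1.000 = 1.4560, and Brewster's law gives tan θ_B = n₂/n₁.
θ_B = arctan(1.4560) = 55.52°.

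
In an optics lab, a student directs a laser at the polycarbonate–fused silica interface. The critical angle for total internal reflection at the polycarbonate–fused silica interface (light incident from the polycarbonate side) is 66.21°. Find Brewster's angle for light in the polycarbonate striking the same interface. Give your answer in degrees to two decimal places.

At the critical angle sin θ_c = n₂/n₁, giving n₂/n₁ = sin 66.21° = 0.9150.
Then tan θ_B = n₂/n₁ = 0.9150, so θ_B = arctan 0.9150 = 42.46°.

θ_B ≈ 42.46°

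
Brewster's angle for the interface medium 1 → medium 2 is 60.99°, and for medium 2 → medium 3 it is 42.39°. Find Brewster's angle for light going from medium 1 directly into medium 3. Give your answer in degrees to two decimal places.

θ_B ≈ 58.72°

n₂/n₁ = tan 60.99° = 1.8033 and n₃/n₂ = tan 42.39° = 0.9128.
So n₃/n₁ = (n₂/n₁)(n₃/n₂) = 1.8033 × 0.9128 = 1.6461.
θ_B(1→3) = arctan(1.6461) = 58.72°.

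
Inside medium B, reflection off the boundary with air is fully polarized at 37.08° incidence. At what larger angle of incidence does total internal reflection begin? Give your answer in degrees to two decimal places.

θ_c ≈ 49.09°

From Brewster, n₂/n₁ = tan θ_B = tan 37.08° = 0.7557.
Then sin θ_c = n₂/n₁ = 0.7557, so θ_c = arcsin 0.7557 = 49.09°.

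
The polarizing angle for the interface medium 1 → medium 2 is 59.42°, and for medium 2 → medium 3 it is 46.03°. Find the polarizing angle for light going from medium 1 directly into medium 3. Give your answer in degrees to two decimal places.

tan θ_B(1→2) = n₂/n₁ = tan 59.42° = 1.6923.
tan θ_B(2→3) = n₃/n₂ = tan 46.03° = 1.0366.
n₃/n₁ = 1.7542. Then tan θ_B(1→3) = n₃/n₁, so θ_B(1→3) = arctan(1.7542) = 60.31°.

θ_B ≈ 60.31°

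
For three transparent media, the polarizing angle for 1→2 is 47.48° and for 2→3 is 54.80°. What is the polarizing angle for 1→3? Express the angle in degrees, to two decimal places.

n₂/n₁ = tan 47.48° = 1.0905 and n₃/n₂ = tan 54.80° = 1.4176.
Multiplying, n₃/n₁ = 1.0905 × 1.4176 = 1.5459, and θ_B(1→3) = arctan 1.5459 = 57.10°.

θ_B ≈ 57.10°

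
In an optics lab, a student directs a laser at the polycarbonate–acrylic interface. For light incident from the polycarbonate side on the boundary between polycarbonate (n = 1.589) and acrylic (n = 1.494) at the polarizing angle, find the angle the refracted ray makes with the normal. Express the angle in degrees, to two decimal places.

First find Brewster's angle: tan θ_B = 1.494/1.589 = 0.9402, giving θ_B = 43.24°.
At Brewster's angle the reflected and refracted rays are perpendicular, so θ_t = 90° − θ_B = 90° − 43.24° = 46.76°.

θ_t ≈ 46.76°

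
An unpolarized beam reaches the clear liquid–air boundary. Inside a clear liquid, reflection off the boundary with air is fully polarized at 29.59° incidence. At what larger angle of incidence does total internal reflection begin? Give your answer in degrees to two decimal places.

From Brewster, n₂/n₁ = tan θ_B = tan 29.59° = 0.5678.
Then sin θ_c = n₂/n₁ = 0.5678, so θ_c = arcsin 0.5678 = 34.60°.

θ_c ≈ 34.60°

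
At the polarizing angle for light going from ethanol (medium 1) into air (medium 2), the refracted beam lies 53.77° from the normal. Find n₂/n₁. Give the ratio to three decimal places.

θ_B + θ_t = 90°, so θ_B = 90° − 53.77° = 36.23°.
Then n₂/n₁ = tan θ_B = tan 36.23° = 0.733.

n₂/n₁ ≈ 0.733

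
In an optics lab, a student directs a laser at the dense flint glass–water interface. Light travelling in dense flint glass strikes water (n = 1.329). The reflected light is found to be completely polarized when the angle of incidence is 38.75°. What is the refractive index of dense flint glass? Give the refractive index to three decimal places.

n ≈ 1.656

Full polarization of the reflected beam means tan θ_B = n₂/n₁, where n₁ is the incident medium (dense flint glass).
n₁ = n₂ / tan θ_B = 1.329 / tan 38.75° = 1.656.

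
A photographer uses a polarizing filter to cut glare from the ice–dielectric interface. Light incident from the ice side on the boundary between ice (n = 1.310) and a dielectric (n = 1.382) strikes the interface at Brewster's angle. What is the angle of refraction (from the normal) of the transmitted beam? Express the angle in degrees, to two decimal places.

θ_t ≈ 43.47°

tan θ_B = n₂/n₁ = 1.382/1.310 = 1.0550, so θ_B = 46.53°.
At Brewster's angle the reflected and refracted rays are perpendicular, so θ_t = 90° − θ_B = 90° − 46.53° = 43.47°.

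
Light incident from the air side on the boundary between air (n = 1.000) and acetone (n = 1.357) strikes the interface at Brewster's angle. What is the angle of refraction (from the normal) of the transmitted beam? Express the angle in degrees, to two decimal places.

θ_B = arctan(n₂/n₁) = arctan(1.357/1.000) = 53.61°.
The refracted ray is perpendicular to the reflected ray, so θ_t = 90° − θ_B = 36.39°.

θ_t ≈ 36.39°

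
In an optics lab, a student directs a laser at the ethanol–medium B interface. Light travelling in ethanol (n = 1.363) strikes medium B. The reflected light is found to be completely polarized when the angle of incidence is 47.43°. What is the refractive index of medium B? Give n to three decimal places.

n ≈ 1.484

Full polarization of the reflected beam means tan θ_B = n₂/n₁, where n₁ is the incident medium (ethanol).
n₂ = n₁ tan θ_B = 1.363 × tan 47.43° = 1.484.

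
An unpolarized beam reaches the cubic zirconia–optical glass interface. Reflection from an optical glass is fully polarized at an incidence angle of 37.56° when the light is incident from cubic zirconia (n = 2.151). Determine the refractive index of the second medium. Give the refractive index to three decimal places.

n ≈ 1.654

Full polarization of the reflected beam means tan θ_B = n₂/n₁, where n₁ is the incident medium (cubic zirconia).
n₂ = n₁ tan θ_B = 2.151 × tan 37.56° = 1.654.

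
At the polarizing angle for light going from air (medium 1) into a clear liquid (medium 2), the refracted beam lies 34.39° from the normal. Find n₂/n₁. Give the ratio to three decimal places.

n₂/n₁ ≈ 1.461

θ_B + θ_t = 90°, so θ_B = 90° − 34.39° = 55.61°.
tan θ_B = n₂/n₁, so n₂/n₁ = tan 55.61° = 1.461.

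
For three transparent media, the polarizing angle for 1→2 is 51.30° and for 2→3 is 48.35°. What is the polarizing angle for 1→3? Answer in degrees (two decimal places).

θ_B ≈ 54.53°

tan θ_B(1→2) = n₂/n₁ = tan 51.30° = 1.2482.
tan θ_B(2→3) = n₃/n₂ = tan 48.35° = 1.1243.
n₃/n₁ = 1.4034. Then tan θ_B(1→3) = n₃/n₁, so θ_B(1→3) = arctan(1.4034) = 54.53°.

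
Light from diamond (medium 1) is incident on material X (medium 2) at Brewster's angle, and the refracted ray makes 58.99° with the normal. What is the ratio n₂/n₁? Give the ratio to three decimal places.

At Brewster incidence θ_B = 90° − θ_t = 90° − 58.99° = 31.01°.
tan θ_B = n₂/n₁, so n₂/n₁ = tan 31.01° = 0.601.

n₂/n₁ ≈ 0.601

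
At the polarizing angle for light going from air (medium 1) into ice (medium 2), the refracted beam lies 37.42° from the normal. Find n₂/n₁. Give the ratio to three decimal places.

n₂/n₁ ≈ 1.307

θ_B + θ_t = 90°, so θ_B = 90° − 37.42° = 52.58°.
Then n₂/n₁ = tan θ_B = tan 52.58° = 1.307.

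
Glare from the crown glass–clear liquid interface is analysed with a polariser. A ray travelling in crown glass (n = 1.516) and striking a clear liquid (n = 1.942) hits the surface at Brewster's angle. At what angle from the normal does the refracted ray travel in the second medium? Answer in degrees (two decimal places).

tan θ_B = n₂/n₁ = 1.942/1.516 = 1.2810, so θ_B = 52.02°.
At Brewster's angle the reflected and refracted rays are perpendicular, so θ_t = 90° − θ_B = 90° − 52.02° = 37.98°.

θ_t ≈ 37.98°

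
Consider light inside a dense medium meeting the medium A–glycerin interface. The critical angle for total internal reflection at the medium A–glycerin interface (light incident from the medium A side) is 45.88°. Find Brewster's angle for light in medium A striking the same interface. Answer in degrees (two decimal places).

θ_B ≈ 35.67°

n₂/n₁ = sin θ_c = sin 45.88° = 0.7179.
tan θ_B equals the same ratio, so θ_B = arctan(0.7179) = 35.67°.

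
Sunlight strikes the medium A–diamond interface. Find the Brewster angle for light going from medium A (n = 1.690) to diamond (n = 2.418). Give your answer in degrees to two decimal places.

At Brewster's angle the reflected and refracted rays are perpendicular, which with Snell's law gives tan θ_B = n₂/n₁.
Brewster's condition: tan θ_B = n₂/n₁ = 2.418/1.690 = 1.4308.
So θ_B = arctan 1.4308 = 55.05°.

θ_B ≈ 55.05°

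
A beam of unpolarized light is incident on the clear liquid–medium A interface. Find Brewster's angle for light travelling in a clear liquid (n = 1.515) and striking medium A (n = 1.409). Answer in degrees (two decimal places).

θ_B ≈ 42.92°

tan θ_B = n₂/n₁ = 1.409/1.515 = 0.9300. Taking the arctangent, θ_B = 42.92°.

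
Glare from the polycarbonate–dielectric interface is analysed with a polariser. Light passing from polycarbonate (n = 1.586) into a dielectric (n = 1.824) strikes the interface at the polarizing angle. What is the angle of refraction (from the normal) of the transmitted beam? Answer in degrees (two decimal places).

θ_t ≈ 41.01°

First find Brewster's angle: tan θ_B = 1.824/1.586 = 1.1501, giving θ_B = 48.99°.
At Brewster's angle the reflected and refracted rays are perpendicular, so θ_t = 90° − θ_B = 90° − 48.99° = 41.01°.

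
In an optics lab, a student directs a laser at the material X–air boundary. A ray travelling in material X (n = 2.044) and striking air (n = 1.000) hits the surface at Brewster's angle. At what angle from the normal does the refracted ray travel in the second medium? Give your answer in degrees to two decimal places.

θ_t ≈ 63.93°

tan θ_B = n₂/n₁ = 1.000/2.044 = 0.4892, so θ_B = 26.07°.
At Brewster's angle the reflected and refracted rays are perpendicular, so θ_t = 90° − θ_B = 90° − 26.07° = 63.93°.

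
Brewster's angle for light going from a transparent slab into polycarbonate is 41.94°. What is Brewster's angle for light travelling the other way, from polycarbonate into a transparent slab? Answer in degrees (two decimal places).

The two Brewster angles are complementary: θ_B' = 90° − θ_B = 90° − 41.94° = 48.06°.

θ_B' ≈ 48.06°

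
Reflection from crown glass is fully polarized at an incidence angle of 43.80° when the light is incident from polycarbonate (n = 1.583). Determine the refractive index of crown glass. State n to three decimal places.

At the polarizing angle, tan θ_B = n₂/n₁ with n₁ on the incident side (polycarbonate) and n₂ on the transmitted side (crown glass).
n₂ = n₁ tan θ_B = 1.583 × tan 43.80° = 1.518.

n ≈ 1.518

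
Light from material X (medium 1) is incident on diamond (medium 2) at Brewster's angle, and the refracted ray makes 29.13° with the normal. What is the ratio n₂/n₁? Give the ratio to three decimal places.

n₂/n₁ ≈ 1.794

θ_B + θ_t = 90°, so θ_B = 90° − 29.13° = 60.87°.
tan θ_B = n₂/n₁, so n₂/n₁ = tan 60.87° = 1.794.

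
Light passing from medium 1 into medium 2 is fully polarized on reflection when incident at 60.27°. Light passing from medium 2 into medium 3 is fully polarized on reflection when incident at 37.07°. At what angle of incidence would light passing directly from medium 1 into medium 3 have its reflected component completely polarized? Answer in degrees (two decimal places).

tan θ_B(1→2) = n₂/n₁ = tan 60.27° = 1.7511.
tan θ_B(2→3) = n₃/n₂ = tan 37.07° = 0.7555.
Multiplying, n₃/n₁ = 1.7511 × 0.7555 = 1.3229, and θ_B(1→3) = arctan 1.3229 = 52.91°.

θ_B ≈ 52.91°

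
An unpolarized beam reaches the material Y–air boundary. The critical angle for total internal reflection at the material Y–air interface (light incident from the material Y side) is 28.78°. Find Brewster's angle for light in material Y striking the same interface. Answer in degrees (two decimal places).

θ_B ≈ 25.71°

At the critical angle sin θ_c = n₂/n₁, giving n₂/n₁ = sin 28.78° = 0.4814.
Then tan θ_B = n₂/n₁ = 0.4814, so θ_B = arctan 0.4814 = 25.71°.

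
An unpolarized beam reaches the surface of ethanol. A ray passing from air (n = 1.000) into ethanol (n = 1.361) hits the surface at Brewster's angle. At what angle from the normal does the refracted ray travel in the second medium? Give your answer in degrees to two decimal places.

θ_t ≈ 36.31°

tan θ_B = n₂/n₁ = 1.361/1.000 = 1.3610, so θ_B = 53.69°.
The refracted ray is perpendicular to the reflected ray, so θ_t = 90° − θ_B = 36.31°.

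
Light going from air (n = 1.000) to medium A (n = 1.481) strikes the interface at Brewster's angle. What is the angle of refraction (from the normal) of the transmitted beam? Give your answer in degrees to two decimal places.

First find Brewster's angle: tan θ_B = 1.481/1.000 = 1.4810, giving θ_B = 55.97°.
At Brewster's angle the reflected and refracted rays are perpendicular, so θ_t = 90° − θ_B = 90° − 55.97° = 34.03°.

θ_t ≈ 34.03°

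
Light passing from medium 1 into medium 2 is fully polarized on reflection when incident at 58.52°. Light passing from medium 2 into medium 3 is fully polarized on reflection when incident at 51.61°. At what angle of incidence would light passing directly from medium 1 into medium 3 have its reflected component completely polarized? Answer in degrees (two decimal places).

Each Brewster angle gives a ratio: n₂/n₁ = tan 58.52° = 1.6331, n₃/n₂ = tan 51.61° = 1.2621.
n₃/n₁ = 2.0612. Then tan θ_B(1→3) = n₃/n₁, so θ_B(1→3) = arctan(2.0612) = 64.12°.

θ_B ≈ 64.12°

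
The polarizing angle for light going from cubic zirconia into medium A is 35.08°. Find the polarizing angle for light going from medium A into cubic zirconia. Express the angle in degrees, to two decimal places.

θ_B' ≈ 54.92°

tan θ_B' = n₁/n₂ = 1/tan θ_B, so θ_B' = 90° − θ_B.
θ_B' = 90° − 35.08° = 54.92°.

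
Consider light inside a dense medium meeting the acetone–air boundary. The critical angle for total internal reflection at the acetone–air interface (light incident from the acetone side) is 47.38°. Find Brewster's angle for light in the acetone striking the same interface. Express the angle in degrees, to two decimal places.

θ_B ≈ 36.35°

n₂/n₁ = sin θ_c = sin 47.38° = 0.7359.
tan θ_B equals the same ratio, so θ_B = arctan(0.7359) = 36.35°.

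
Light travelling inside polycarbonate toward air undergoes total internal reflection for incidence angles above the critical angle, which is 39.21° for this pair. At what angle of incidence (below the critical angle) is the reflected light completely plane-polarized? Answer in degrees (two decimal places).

θ_B ≈ 32.30°

At the critical angle sin θ_c = n₂/n₁, giving n₂/n₁ = sin 39.21° = 0.6322.
Then tan θ_B = n₂/n₁ = 0.6322, so θ_B = arctan 0.6322 = 32.30°.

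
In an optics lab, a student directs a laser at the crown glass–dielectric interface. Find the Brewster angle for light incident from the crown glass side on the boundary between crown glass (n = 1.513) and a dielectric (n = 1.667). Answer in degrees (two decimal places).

θ_B ≈ 47.77°

Brewster's condition: tan θ_B = n₂/n₁ = 1.667/1.513 = 1.1018.
θ_B = arctan(1.1018) = 47.77°.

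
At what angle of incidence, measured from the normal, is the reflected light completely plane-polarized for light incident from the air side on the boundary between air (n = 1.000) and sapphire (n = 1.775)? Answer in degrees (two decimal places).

tan θ_B = n₂/n₁ = 1.775/1.000 = 1.7750.
θ_B = arctan(1.7750) = 60.60°.

θ_B ≈ 60.60°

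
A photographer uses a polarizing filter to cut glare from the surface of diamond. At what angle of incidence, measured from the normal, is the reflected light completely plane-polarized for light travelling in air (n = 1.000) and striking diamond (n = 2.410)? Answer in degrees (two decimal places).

θ_B ≈ 67.46°

At Brewster's angle the reflected and refracted rays are perpendicular, which with Snell's law gives tan θ_B = n₂/n₁.
tan θ_B = n₂/n₁ = 2.410/1.000 = 2.4100. Taking the arctangent, θ_B = 67.46°.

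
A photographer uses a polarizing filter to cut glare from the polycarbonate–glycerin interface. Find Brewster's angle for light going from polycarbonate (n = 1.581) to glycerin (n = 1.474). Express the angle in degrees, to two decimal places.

θ_B ≈ 42.99°

The reflected p-component vanishes when tan θ_B = n₂/n₁.
Here n₂/n₁ = 1.474/1.581 = 0.9323, and Brewster's law gives tan θ_B = n₂/n₁. Taking the arctangent, θ_B = 42.99°.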